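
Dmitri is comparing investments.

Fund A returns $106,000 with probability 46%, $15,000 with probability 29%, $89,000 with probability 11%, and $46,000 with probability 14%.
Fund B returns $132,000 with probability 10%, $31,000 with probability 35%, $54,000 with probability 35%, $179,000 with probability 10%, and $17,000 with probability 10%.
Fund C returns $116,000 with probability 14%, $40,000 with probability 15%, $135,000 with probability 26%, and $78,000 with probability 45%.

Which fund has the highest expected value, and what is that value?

Fund C ($92,440)

Fund A = 0.46 × 106000 + 0.29 × 15000 + 0.11 × 89000 + 0.14 × 46000 = 48760 + 4350 + 9790 + 6440 = 69340
Fund B = 0.1 × 132000 + 0.35 × 31000 + 0.35 × 54000 + 0.1 × 179000 + 0.1 × 17000 = 13200 + 10850 + 18900 + 17900 + 1700 = 62550
Fund C = 0.14 × 116000 + 0.15 × 40000 + 0.26 × 135000 + 0.45 × 78000 = 16240 + 6000 + 35100 + 35100 = 92440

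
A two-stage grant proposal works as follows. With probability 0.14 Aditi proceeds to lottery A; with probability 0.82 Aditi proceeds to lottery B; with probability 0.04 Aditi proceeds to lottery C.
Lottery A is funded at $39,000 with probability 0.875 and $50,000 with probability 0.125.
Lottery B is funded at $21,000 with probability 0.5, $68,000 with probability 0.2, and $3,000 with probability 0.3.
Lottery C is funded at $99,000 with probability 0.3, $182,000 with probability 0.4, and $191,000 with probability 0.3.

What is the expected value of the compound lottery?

$32,544.50

EV(A) = 0.875 × 39000 + 0.125 × 50000 = 34125 + 6250 = 40375
EV(B) = 0.5 × 21000 + 0.2 × 68000 + 0.3 × 3000 = 10500 + 13600 + 900 = 25000
EV(C) = 0.3 × 99000 + 0.4 × 182000 + 0.3 × 191000 = 29700 + 72800 + 57300 = 159800
Overall = 0.14 × 40375 + 0.82 × 25000 + 0.04 × 159800 = 5652.5 + 20500 + 6392 = 32544.5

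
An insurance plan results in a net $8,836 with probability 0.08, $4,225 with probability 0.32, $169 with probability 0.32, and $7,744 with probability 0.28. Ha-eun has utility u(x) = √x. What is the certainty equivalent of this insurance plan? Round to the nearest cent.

$3,262.69

E[u] = 0.08·√8836 + 0.32·√4225 + 0.32·√169 + 0.28·√7744 = 0.08·94 + 0.32·65 + 0.32·13 + 0.28·88 = 57.12
CE = (57.12)² = 3262.6944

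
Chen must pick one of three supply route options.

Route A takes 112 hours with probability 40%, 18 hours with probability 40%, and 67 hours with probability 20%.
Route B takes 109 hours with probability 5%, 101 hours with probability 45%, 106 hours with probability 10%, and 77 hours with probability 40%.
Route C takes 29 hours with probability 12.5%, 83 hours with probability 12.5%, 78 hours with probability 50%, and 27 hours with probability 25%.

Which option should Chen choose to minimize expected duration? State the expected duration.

Route A = 0.4 × 112 + 0.4 × 18 + 0.2 × 67 = 44.8 + 7.2 + 13.4 = 65.4
Route B = 0.05 × 109 + 0.45 × 101 + 0.1 × 106 + 0.4 × 77 = 5.45 + 45.45 + 10.6 + 30.8 = 92.3
Route C = 0.125 × 29 + 0.125 × 83 + 0.5 × 78 + 0.25 × 27 = 3.625 + 10.375 + 39 + 6.75 = 59.75

Route C (59.75 hours)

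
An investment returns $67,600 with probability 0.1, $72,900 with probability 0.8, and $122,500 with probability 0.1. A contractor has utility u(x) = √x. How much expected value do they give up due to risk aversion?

$601

E[u] = 0.1·√67600 + 0.8·√72900 + 0.1·√122500 = 0.1·260 + 0.8·270 + 0.1·350 = 277
CE = (277)² = 76729
Risk premium = EV − CE = 77330 − 76729 = 601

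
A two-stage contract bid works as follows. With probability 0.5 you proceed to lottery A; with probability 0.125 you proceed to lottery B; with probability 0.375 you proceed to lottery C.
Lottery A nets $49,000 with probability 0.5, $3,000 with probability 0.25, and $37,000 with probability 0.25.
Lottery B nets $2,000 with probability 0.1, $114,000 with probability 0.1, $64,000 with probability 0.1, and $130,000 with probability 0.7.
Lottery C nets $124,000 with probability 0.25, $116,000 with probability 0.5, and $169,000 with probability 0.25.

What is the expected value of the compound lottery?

EV(A) = 0.5 × 49000 + 0.25 × 3000 + 0.25 × 37000 = 24500 + 750 + 9250 = 34500
EV(B) = 0.1 × 2000 + 0.1 × 114000 + 0.1 × 64000 + 0.7 × 130000 = 200 + 11400 + 6400 + 91000 = 109000
EV(C) = 0.25 × 124000 + 0.5 × 116000 + 0.25 × 169000 = 31000 + 58000 + 42250 = 131250
Overall = 0.5 × 34500 + 0.125 × 109000 + 0.375 × 131250 = 17250 + 13625 + 49218.75 = 80093.75

$80,093.75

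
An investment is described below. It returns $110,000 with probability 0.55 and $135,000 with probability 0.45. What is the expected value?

$121,250

EV = 0.55 × 110000 + 0.45 × 135000 = 60500 + 60750 = 121250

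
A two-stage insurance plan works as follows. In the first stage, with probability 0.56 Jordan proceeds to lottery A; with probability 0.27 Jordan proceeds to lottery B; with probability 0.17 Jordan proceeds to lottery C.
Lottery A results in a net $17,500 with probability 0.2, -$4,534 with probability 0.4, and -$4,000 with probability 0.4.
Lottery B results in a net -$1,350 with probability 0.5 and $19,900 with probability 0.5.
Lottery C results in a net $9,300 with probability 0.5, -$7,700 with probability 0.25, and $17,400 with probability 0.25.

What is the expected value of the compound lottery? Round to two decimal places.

$3,755.38

EV(A) = 0.2 × 17500 + 0.4 × (-4534) + 0.4 × (-4000) = 3500 − 1813.6 − 1600 = 86.4
EV(B) = 0.5 × (-1350) + 0.5 × 19900 = -675 + 9950 = 9275
EV(C) = 0.5 × 9300 + 0.25 × (-7700) + 0.25 × 17400 = 4650 − 1925 + 4350 = 7075
Overall = 0.56 × 86.4 + 0.27 × 9275 + 0.17 × 7075 = 48.384 + 2504.25 + 1202.75 = 3755.384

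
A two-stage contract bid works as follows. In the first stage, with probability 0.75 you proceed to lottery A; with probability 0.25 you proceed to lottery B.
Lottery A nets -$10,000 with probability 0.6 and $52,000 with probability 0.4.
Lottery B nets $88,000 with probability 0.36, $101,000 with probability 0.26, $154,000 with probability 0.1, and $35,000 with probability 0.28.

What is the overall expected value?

EV(A) = 0.6 × (-10000) + 0.4 × 52000 = -6000 + 20800 = 14800
EV(B) = 0.36 × 88000 + 0.26 × 101000 + 0.1 × 154000 + 0.28 × 35000 = 31680 + 26260 + 15400 + 9800 = 83140
Overall = 0.75 × 14800 + 0.25 × 83140 = 11100 + 20785 = 31885

$31,885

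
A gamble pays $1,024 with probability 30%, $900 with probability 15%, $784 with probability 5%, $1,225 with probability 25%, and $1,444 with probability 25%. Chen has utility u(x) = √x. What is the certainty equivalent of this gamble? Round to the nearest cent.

E[u] = 0.3·√1024 + 0.15·√900 + 0.05·√784 + 0.25·√1225 + 0.25·√1444 = 0.3·32 + 0.15·30 + 0.05·28 + 0.25·35 + 0.25·38 = 33.75
CE = (33.75)² = 1139.0625

$1,139.06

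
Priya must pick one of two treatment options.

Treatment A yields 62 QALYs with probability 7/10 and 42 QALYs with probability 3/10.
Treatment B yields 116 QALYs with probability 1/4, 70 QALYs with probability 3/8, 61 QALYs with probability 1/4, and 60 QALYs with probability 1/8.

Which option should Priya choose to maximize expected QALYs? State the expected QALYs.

Treatment A = 7/10 × 62 + 3/10 × 42 = 43.4 + 12.6 = 56
Treatment B = 1/4 × 116 + 3/8 × 70 + 1/4 × 61 + 1/8 × 60 = 29 + 26.25 + 15.25 + 7.5 = 78

Treatment B (78 QALYs)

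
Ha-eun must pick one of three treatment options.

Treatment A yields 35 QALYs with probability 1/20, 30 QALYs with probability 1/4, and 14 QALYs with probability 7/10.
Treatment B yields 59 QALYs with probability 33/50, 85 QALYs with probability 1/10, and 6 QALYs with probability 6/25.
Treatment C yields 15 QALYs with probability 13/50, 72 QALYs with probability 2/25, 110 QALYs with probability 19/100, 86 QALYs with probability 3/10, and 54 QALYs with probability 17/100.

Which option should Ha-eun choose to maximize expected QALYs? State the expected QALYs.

Treatment A = 1/20 × 35 + 1/4 × 30 + 7/10 × 14 = 1.75 + 7.5 + 9.8 = 19.05
Treatment B = 33/50 × 59 + 1/10 × 85 + 6/25 × 6 = 38.94 + 8.5 + 1.44 = 48.88
Treatment C = 13/50 × 15 + 2/25 × 72 + 19/100 × 110 + 3/10 × 86 + 17/100 × 54 = 3.9 + 5.76 + 20.9 + 25.8 + 9.18 = 65.54

Treatment C (65.54 QALYs)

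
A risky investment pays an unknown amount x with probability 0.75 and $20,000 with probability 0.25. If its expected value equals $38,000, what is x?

x = $44,000

0.75·x + 0.25·20000 = 38000
0.75·x = 38000 − 5000 = 33000
x = 33000 / 0.75 = 44000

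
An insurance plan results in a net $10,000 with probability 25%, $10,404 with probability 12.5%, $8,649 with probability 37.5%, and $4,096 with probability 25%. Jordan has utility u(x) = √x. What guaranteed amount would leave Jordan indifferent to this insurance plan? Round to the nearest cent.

$7,854.39

E[u] = 0.25·√10000 + 0.125·√10404 + 0.375·√8649 + 0.25·√4096 = 0.25·100 + 0.125·102 + 0.375·93 + 0.25·64 = 88.625
CE = (88.625)² = 7854.390625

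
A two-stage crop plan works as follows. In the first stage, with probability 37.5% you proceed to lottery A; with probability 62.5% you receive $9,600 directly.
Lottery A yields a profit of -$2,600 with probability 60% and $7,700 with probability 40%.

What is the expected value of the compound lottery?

EV(A) = 0.6 × (-2600) + 0.4 × 7700 = -1560 + 3080 = 1520
Branch B: 9600 (certain)
Overall = 0.375 × 1520 + 0.625 × 9600 = 570 + 6000 = 6570

$6,570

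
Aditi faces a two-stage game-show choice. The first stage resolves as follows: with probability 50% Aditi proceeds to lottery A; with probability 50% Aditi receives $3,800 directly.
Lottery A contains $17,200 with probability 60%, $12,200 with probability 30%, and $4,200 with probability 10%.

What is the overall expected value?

EV(A) = 0.6 × 17200 + 0.3 × 12200 + 0.1 × 4200 = 10320 + 3660 + 420 = 14400
Branch B: 3800 (certain)
Overall = 0.5 × 14400 + 0.5 × 3800 = 7200 + 1900 = 9100

$9,100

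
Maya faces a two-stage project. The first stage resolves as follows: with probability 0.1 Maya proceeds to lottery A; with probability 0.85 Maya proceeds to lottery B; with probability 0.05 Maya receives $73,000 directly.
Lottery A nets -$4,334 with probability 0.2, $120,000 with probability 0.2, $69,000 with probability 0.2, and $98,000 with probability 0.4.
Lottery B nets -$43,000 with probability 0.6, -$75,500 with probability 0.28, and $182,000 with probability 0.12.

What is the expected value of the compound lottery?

-$10,071.68

EV(A) = 0.2 × (-4334) + 0.2 × 120000 + 0.2 × 69000 + 0.4 × 98000 = -866.8 + 24000 + 13800 + 39200 = 76133.2
EV(B) = 0.6 × (-43000) + 0.28 × (-75500) + 0.12 × 182000 = -25800 − 21140 + 21840 = -25100
Branch C: 73000 (certain)
Overall = 0.1 × 76133.2 + 0.85 × (-25100) + 0.05 × 73000 = 7613.32 − 21335 + 3650 = -10071.68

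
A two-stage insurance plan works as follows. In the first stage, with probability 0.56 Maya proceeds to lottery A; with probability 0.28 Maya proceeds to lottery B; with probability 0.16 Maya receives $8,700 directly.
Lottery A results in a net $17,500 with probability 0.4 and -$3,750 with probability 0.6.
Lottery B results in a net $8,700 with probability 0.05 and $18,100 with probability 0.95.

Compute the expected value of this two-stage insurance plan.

$8,988.40

EV(A) = 0.4 × 17500 + 0.6 × (-3750) = 7000 − 2250 = 4750
EV(B) = 0.05 × 8700 + 0.95 × 18100 = 435 + 17195 = 17630
Branch C: 8700 (certain)
Overall = 0.56 × 4750 + 0.28 × 17630 + 0.16 × 8700 = 2660 + 4936.4 + 1392 = 8988.4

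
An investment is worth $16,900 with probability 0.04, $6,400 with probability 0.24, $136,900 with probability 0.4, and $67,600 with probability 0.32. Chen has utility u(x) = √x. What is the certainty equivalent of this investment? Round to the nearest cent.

$65,331.36

E[u] = 0.04·√16900 + 0.24·√6400 + 0.4·√136900 + 0.32·√67600 = 0.04·130 + 0.24·80 + 0.4·370 + 0.32·260 = 255.6
CE = (255.6)² = 65331.36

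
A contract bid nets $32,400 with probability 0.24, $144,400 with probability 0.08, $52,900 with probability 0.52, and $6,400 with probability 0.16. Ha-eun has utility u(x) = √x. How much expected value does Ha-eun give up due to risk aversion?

$5,424

E[u] = 0.24·√32400 + 0.08·√144400 + 0.52·√52900 + 0.16·√6400 = 0.24·180 + 0.08·380 + 0.52·230 + 0.16·80 = 206
CE = (206)² = 42436
Risk premium = EV − CE = 47860 − 42436 = 5424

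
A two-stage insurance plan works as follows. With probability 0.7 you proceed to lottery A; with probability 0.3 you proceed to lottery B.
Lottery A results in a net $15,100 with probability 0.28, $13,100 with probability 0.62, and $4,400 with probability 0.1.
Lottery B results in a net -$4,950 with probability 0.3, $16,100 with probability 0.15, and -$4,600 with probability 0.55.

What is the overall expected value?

EV(A) = 0.28 × 15100 + 0.62 × 13100 + 0.1 × 4400 = 4228 + 8122 + 440 = 12790
EV(B) = 0.3 × (-4950) + 0.15 × 16100 + 0.55 × (-4600) = -1485 + 2415 − 2530 = -1600
Overall = 0.7 × 12790 + 0.3 × (-1600) = 8953 − 480 = 8473

$8,473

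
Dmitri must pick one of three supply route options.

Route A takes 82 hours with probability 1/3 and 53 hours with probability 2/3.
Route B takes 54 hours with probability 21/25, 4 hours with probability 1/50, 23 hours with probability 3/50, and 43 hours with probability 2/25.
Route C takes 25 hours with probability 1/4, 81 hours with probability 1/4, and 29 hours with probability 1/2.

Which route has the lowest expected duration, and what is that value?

Route C (41 hours)

Route A = 1/3 × 82 + 2/3 × 53 = 27.3333 + 35.3333 = 62.6667
Route B = 21/25 × 54 + 1/50 × 4 + 3/50 × 23 + 2/25 × 43 = 45.36 + 0.08 + 1.38 + 3.44 = 50.26
Route C = 1/4 × 25 + 1/4 × 81 + 1/2 × 29 = 6.25 + 20.25 + 14.5 = 41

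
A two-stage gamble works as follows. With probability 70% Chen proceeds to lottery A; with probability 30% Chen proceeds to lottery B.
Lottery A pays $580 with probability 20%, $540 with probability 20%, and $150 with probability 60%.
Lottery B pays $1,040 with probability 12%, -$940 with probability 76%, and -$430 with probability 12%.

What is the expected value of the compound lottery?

EV(A) = 0.2 × 580 + 0.2 × 540 + 0.6 × 150 = 116 + 108 + 90 = 314
EV(B) = 0.12 × 1040 + 0.76 × (-940) + 0.12 × (-430) = 124.8 − 714.4 − 51.6 = -641.2
Overall = 0.7 × 314 + 0.3 × (-641.2) = 219.8 − 192.36 = 27.44

$27.44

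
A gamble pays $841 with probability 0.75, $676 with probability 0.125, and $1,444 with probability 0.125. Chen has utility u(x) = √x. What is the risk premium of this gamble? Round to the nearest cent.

E[u] = 0.75·√841 + 0.125·√676 + 0.125·√1444 = 0.75·29 + 0.125·26 + 0.125·38 = 29.75
CE = (29.75)² = 885.0625
Risk premium = EV − CE = 895.75 − 885.0625 = 10.6875

$10.69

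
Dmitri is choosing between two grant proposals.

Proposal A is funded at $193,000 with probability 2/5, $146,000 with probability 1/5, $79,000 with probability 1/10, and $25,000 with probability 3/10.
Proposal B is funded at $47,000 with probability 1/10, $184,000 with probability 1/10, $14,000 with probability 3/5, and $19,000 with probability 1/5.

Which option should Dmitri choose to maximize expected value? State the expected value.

Proposal A ($121,800)

Proposal A = 2/5 × 193000 + 1/5 × 146000 + 1/10 × 79000 + 3/10 × 25000 = 77200 + 29200 + 7900 + 7500 = 121800
Proposal B = 1/10 × 47000 + 1/10 × 184000 + 3/5 × 14000 + 1/5 × 19000 = 4700 + 18400 + 8400 + 3800 = 35300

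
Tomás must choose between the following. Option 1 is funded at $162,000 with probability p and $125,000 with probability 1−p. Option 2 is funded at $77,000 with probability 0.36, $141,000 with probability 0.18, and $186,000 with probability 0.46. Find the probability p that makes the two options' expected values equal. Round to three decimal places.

EV(Option 2) = 0.36 × 77000 + 0.18 × 141000 + 0.46 × 186000 = 27720 + 25380 + 85560 = 138660
p·162000 + (1−p)·125000 = 138660
37000p + 125000 = 138660
p = (138660 − 125000) / 37000

p = 0.369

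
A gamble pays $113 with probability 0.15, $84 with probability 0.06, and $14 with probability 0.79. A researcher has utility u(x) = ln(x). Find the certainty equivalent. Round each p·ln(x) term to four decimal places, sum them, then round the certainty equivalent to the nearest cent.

E[u] = 0.15·ln(113) + 0.06·ln(84) + 0.79·ln(14) = 0.7091 + 0.2658 + 2.0849 = 3.0598
CE = e^3.0598 ≈ 21.32

$21.32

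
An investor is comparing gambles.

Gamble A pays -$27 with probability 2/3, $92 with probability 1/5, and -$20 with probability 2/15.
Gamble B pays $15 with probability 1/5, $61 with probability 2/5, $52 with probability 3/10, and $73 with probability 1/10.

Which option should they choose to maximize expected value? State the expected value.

Gamble B ($50.30)

Gamble A = 2/3 × (-27) + 1/5 × 92 + 2/15 × (-20) = -18 + 18.4 − 2.6667 = -2.2667
Gamble B = 1/5 × 15 + 2/5 × 61 + 3/10 × 52 + 1/10 × 73 = 3 + 24.4 + 15.6 + 7.3 = 50.3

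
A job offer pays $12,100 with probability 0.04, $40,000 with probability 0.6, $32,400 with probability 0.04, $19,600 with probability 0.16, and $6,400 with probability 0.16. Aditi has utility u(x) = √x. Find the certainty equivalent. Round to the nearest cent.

$27,822.24

E[u] = 0.04·√12100 + 0.6·√40000 + 0.04·√32400 + 0.16·√19600 + 0.16·√6400 = 0.04·110 + 0.6·200 + 0.04·180 + 0.16·140 + 0.16·80 = 166.8
CE = (166.8)² = 27822.24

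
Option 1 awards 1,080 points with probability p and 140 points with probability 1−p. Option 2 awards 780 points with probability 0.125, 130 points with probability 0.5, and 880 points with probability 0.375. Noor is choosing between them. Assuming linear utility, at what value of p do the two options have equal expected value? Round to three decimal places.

p = 0.375

EV(Option 2) = 0.125 × 780 + 0.5 × 130 + 0.375 × 880 = 97.5 + 65 + 330 = 492.5
p·1080 + (1−p)·140 = 492.5
940p + 140 = 492.5
p = (492.5 − 140) / 940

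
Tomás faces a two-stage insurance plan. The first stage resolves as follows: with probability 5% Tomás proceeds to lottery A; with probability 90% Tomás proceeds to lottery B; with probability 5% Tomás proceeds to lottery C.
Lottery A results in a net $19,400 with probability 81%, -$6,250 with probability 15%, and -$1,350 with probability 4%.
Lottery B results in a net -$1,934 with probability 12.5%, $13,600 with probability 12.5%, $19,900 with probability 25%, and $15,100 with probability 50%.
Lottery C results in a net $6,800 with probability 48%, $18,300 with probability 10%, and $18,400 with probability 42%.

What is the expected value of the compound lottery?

$13,962.15

EV(A) = 0.81 × 19400 + 0.15 × (-6250) + 0.04 × (-1350) = 15714 − 937.5 − 54 = 14722.5
EV(B) = 0.125 × (-1934) + 0.125 × 13600 + 0.25 × 19900 + 0.5 × 15100 = -241.75 + 1700 + 4975 + 7550 = 13983.25
EV(C) = 0.48 × 6800 + 0.1 × 18300 + 0.42 × 18400 = 3264 + 1830 + 7728 = 12822
Overall = 0.05 × 14722.5 + 0.9 × 13983.25 + 0.05 × 12822 = 736.125 + 12584.925 + 641.1 = 13962.15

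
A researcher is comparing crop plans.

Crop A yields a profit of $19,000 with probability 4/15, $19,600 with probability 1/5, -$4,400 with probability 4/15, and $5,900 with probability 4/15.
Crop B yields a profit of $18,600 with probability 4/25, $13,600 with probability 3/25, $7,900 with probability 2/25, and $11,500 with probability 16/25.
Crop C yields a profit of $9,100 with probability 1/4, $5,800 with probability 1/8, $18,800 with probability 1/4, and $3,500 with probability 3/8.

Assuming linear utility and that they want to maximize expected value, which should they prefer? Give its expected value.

Crop A = 4/15 × 19000 + 1/5 × 19600 + 4/15 × (-4400) + 4/15 × 5900 = 5066.6667 + 3920 − 1173.3333 + 1573.3333 = 9386.6667
Crop B = 4/25 × 18600 + 3/25 × 13600 + 2/25 × 7900 + 16/25 × 11500 = 2976 + 1632 + 632 + 7360 = 12600
Crop C = 1/4 × 9100 + 1/8 × 5800 + 1/4 × 18800 + 3/8 × 3500 = 2275 + 725 + 4700 + 1312.5 = 9012.5

Crop B ($12,600)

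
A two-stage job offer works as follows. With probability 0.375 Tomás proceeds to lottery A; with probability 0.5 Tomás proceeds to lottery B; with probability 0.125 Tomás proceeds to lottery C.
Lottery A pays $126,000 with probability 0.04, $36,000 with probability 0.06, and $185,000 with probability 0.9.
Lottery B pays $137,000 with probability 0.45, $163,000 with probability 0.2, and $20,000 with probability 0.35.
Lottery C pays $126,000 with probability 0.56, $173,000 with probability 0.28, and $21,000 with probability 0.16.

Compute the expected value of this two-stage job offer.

$131,057.50

EV(A) = 0.04 × 126000 + 0.06 × 36000 + 0.9 × 185000 = 5040 + 2160 + 166500 = 173700
EV(B) = 0.45 × 137000 + 0.2 × 163000 + 0.35 × 20000 = 61650 + 32600 + 7000 = 101250
EV(C) = 0.56 × 126000 + 0.28 × 173000 + 0.16 × 21000 = 70560 + 48440 + 3360 = 122360
Overall = 0.375 × 173700 + 0.5 × 101250 + 0.125 × 122360 = 65137.5 + 50625 + 15295 = 131057.5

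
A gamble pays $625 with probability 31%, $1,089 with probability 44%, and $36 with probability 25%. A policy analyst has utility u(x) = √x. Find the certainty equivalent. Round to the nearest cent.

$565.01

E[u] = 0.31·√625 + 0.44·√1089 + 0.25·√36 = 0.31·25 + 0.44·33 + 0.25·6 = 23.77
CE = (23.77)² = 565.0129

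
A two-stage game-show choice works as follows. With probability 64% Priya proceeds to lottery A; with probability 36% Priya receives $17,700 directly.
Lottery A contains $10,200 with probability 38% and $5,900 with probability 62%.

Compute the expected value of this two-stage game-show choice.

EV(A) = 0.38 × 10200 + 0.62 × 5900 = 3876 + 3658 = 7534
Branch B: 17700 (certain)
Overall = 0.64 × 7534 + 0.36 × 17700 = 4821.76 + 6372 = 11193.76

$11,193.76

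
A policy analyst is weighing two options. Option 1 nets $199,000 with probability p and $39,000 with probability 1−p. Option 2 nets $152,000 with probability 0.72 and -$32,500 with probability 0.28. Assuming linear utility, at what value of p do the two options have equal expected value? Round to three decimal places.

p = 0.383

EV(Option 2) = 0.72 × 152000 + 0.28 × (-32500) = 109440 − 9100 = 100340
p·199000 + (1−p)·39000 = 100340
160000p + 39000 = 100340
p = (100340 − 39000) / 160000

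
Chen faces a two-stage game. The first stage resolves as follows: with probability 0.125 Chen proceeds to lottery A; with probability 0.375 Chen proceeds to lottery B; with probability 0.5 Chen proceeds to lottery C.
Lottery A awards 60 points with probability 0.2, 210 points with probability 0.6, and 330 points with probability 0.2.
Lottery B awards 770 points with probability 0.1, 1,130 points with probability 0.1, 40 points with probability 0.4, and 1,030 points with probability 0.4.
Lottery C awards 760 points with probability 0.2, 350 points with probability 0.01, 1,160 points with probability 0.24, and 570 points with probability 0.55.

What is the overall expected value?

630.95 points

EV(A) = 0.2 × 60 + 0.6 × 210 + 0.2 × 330 = 12 + 126 + 66 = 204
EV(B) = 0.1 × 770 + 0.1 × 1130 + 0.4 × 40 + 0.4 × 1030 = 77 + 113 + 16 + 412 = 618
EV(C) = 0.2 × 760 + 0.01 × 350 + 0.24 × 1160 + 0.55 × 570 = 152 + 3.5 + 278.4 + 313.5 = 747.4
Overall = 0.125 × 204 + 0.375 × 618 + 0.5 × 747.4 = 25.5 + 231.75 + 373.7 = 630.95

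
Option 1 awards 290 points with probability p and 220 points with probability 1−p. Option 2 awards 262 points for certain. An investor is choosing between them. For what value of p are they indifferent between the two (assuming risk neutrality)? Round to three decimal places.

p = 0.600

p·290 + (1−p)·220 = 262
70p + 220 = 262
p = (262 − 220) / 70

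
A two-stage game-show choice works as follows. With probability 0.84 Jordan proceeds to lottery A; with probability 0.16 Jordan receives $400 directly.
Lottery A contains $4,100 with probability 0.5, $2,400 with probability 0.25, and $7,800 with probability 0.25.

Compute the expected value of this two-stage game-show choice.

EV(A) = 0.5 × 4100 + 0.25 × 2400 + 0.25 × 7800 = 2050 + 600 + 1950 = 4600
Branch B: 400 (certain)
Overall = 0.84 × 4600 + 0.16 × 400 = 3864 + 64 = 3928

$3,928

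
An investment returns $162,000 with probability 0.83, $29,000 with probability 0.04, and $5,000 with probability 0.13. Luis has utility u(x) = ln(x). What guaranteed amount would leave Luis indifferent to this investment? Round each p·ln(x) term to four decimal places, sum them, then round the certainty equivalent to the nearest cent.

E[u] = 0.83·ln(162000) + 0.04·ln(29000) + 0.13·ln(5000) = 9.9561 + 0.4110 + 1.1072 = 11.4743
CE = e^11.4743 ≈ 96211.10

$96,211.10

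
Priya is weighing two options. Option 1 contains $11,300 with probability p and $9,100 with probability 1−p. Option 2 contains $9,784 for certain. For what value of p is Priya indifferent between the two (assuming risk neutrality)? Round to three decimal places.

p = 0.311

p·11300 + (1−p)·9100 = 9784
2200p + 9100 = 9784
p = (9784 − 9100) / 2200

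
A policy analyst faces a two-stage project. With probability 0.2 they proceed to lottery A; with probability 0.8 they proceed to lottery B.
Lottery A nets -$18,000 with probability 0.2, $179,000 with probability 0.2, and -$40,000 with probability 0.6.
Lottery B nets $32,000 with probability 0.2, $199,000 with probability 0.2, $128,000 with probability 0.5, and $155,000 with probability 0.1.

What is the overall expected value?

EV(A) = 0.2 × (-18000) + 0.2 × 179000 + 0.6 × (-40000) = -3600 + 35800 − 24000 = 8200
EV(B) = 0.2 × 32000 + 0.2 × 199000 + 0.5 × 128000 + 0.1 × 155000 = 6400 + 39800 + 64000 + 15500 = 125700
Overall = 0.2 × 8200 + 0.8 × 125700 = 1640 + 100560 = 102200

$102,200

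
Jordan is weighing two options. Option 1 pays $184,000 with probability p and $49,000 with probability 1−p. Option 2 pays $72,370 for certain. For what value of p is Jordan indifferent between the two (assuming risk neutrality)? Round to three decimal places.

p·184000 + (1−p)·49000 = 72370
135000p + 49000 = 72370
p = (72370 − 49000) / 135000

p = 0.173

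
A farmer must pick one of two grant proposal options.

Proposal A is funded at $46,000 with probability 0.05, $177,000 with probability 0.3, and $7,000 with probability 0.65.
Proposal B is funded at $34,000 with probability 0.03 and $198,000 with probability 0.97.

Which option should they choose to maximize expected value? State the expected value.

Proposal A = 0.05 × 46000 + 0.3 × 177000 + 0.65 × 7000 = 2300 + 53100 + 4550 = 59950
Proposal B = 0.03 × 34000 + 0.97 × 198000 = 1020 + 192060 = 193080

Proposal B ($193,080)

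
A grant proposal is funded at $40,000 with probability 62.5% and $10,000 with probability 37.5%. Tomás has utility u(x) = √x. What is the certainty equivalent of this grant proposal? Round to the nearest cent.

E[u] = 0.625·√40000 + 0.375·√10000 = 0.625·200 + 0.375·100 = 162.5
CE = (162.5)² = 26406.25

$26,406.25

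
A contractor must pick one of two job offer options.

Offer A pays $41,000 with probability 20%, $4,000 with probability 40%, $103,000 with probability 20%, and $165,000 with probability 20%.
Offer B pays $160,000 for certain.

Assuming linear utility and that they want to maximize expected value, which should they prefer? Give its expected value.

Offer A = 0.2 × 41000 + 0.4 × 4000 + 0.2 × 103000 + 0.2 × 165000 = 8200 + 1600 + 20600 + 33000 = 63400
Offer B: 160000 (certain)

Offer B ($160,000)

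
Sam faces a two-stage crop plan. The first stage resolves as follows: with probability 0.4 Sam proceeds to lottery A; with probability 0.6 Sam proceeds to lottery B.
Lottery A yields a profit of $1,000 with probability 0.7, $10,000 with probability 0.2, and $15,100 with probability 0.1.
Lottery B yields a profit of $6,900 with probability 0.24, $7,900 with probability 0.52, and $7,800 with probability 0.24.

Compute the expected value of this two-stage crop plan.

EV(A) = 0.7 × 1000 + 0.2 × 10000 + 0.1 × 15100 = 700 + 2000 + 1510 = 4210
EV(B) = 0.24 × 6900 + 0.52 × 7900 + 0.24 × 7800 = 1656 + 4108 + 1872 = 7636
Overall = 0.4 × 4210 + 0.6 × 7636 = 1684 + 4581.6 = 6265.6

$6,265.60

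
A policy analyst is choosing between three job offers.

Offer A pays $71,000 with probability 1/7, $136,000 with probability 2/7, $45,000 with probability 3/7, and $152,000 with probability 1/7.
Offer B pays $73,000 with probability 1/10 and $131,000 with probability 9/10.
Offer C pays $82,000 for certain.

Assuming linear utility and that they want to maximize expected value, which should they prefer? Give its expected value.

Offer A = 1/7 × 71000 + 2/7 × 136000 + 3/7 × 45000 + 1/7 × 152000 = 10142.8571 + 38857.1429 + 19285.7143 + 21714.2857 = 90000
Offer B = 1/10 × 73000 + 9/10 × 131000 = 7300 + 117900 = 125200
Offer C: 82000 (certain)

Offer B ($125,200)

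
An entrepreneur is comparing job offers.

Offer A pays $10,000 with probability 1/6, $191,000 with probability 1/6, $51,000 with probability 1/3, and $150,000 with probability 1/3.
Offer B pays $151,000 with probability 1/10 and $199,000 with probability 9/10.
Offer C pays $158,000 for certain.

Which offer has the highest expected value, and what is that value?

Offer A = 1/6 × 10000 + 1/6 × 191000 + 1/3 × 51000 + 1/3 × 150000 = 1666.6667 + 31833.3333 + 17000 + 50000 = 100500
Offer B = 1/10 × 151000 + 9/10 × 199000 = 15100 + 179100 = 194200
Offer C: 158000 (certain)

Offer B ($194,200)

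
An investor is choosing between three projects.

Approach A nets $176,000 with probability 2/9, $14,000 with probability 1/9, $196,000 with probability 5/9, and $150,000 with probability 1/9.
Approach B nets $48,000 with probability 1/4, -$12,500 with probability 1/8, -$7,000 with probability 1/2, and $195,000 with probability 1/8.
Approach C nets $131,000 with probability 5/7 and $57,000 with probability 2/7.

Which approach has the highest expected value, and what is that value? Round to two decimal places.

Approach A ($166,222.22)

Approach A = 2/9 × 176000 + 1/9 × 14000 + 5/9 × 196000 + 1/9 × 150000 = 39111.1111 + 1555.5556 + 108888.8889 + 16666.6667 = 166222.2222
Approach B = 1/4 × 48000 + 1/8 × (-12500) + 1/2 × (-7000) + 1/8 × 195000 = 12000 − 1562.5 − 3500 + 24375 = 31312.5
Approach C = 5/7 × 131000 + 2/7 × 57000 = 93571.4286 + 16285.7143 = 109857.1429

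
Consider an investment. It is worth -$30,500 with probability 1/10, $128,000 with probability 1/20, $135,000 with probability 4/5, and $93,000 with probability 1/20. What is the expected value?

$116,000

EV = 1/10 × (-30500) + 1/20 × 128000 + 4/5 × 135000 + 1/20 × 93000 = -3050 + 6400 + 108000 + 4650 = 116000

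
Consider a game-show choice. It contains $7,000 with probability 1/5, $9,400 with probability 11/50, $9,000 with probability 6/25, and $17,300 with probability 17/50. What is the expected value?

$11,510

EV = 1/5 × 7000 + 11/50 × 9400 + 6/25 × 9000 + 17/50 × 17300 = 1400 + 2068 + 2160 + 5882 = 11510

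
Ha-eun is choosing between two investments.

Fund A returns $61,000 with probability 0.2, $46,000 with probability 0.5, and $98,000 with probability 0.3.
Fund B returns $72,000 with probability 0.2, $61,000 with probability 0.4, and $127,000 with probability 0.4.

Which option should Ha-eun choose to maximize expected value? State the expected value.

Fund B ($89,600)

Fund A = 0.2 × 61000 + 0.5 × 46000 + 0.3 × 98000 = 12200 + 23000 + 29400 = 64600
Fund B = 0.2 × 72000 + 0.4 × 61000 + 0.4 × 127000 = 14400 + 24400 + 50800 = 89600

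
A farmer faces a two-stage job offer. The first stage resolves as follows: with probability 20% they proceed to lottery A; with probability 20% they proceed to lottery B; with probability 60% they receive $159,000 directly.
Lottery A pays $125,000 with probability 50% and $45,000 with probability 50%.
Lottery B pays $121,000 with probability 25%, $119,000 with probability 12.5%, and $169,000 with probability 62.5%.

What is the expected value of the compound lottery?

$142,550

EV(A) = 0.5 × 125000 + 0.5 × 45000 = 62500 + 22500 = 85000
EV(B) = 0.25 × 121000 + 0.125 × 119000 + 0.625 × 169000 = 30250 + 14875 + 105625 = 150750
Branch C: 159000 (certain)
Overall = 0.2 × 85000 + 0.2 × 150750 + 0.6 × 159000 = 17000 + 30150 + 95400 = 142550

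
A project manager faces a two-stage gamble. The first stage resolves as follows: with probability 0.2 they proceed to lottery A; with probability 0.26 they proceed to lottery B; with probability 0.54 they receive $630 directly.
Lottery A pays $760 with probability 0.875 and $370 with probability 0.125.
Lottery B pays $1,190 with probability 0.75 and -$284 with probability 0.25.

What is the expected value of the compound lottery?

$696.04

EV(A) = 0.875 × 760 + 0.125 × 370 = 665 + 46.25 = 711.25
EV(B) = 0.75 × 1190 + 0.25 × (-284) = 892.5 − 71 = 821.5
Branch C: 630 (certain)
Overall = 0.2 × 711.25 + 0.26 × 821.5 + 0.54 × 630 = 142.25 + 213.59 + 340.2 = 696.04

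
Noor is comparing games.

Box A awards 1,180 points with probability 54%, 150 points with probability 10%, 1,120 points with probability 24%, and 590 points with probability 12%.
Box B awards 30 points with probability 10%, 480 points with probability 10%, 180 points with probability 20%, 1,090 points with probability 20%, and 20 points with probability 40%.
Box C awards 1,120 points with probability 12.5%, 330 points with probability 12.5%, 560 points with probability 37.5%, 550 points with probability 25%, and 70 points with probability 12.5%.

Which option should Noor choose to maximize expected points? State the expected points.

Box A (991.8 points)

Box A = 0.54 × 1180 + 0.1 × 150 + 0.24 × 1120 + 0.12 × 590 = 637.2 + 15 + 268.8 + 70.8 = 991.8
Box B = 0.1 × 30 + 0.1 × 480 + 0.2 × 180 + 0.2 × 1090 + 0.4 × 20 = 3 + 48 + 36 + 218 + 8 = 313
Box C = 0.125 × 1120 + 0.125 × 330 + 0.375 × 560 + 0.25 × 550 + 0.125 × 70 = 140 + 41.25 + 210 + 137.5 + 8.75 = 537.5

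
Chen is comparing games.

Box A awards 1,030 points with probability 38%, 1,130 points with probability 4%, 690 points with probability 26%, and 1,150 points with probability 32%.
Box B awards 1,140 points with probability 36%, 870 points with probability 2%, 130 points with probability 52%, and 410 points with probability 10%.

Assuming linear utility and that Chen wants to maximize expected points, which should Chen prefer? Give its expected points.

Box A (984 points)

Box A = 0.38 × 1030 + 0.04 × 1130 + 0.26 × 690 + 0.32 × 1150 = 391.4 + 45.2 + 179.4 + 368 = 984
Box B = 0.36 × 1140 + 0.02 × 870 + 0.52 × 130 + 0.1 × 410 = 410.4 + 17.4 + 67.6 + 41 = 536.4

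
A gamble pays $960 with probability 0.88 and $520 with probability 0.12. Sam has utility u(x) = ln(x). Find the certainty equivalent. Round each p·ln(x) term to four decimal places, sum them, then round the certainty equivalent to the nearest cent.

E[u] = 0.88·ln(960) + 0.12·ln(520) = 6.0429 + 0.7505 = 6.7934
CE = e^6.7934 ≈ 891.94

$891.94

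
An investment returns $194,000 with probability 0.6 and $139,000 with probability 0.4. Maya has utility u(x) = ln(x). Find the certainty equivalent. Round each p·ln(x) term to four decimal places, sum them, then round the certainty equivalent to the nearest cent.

$169,787.00

E[u] = 0.6·ln(194000) + 0.4·ln(139000) = 7.3054 + 4.7369 = 12.0423
CE = e^12.0423 ≈ 169787.00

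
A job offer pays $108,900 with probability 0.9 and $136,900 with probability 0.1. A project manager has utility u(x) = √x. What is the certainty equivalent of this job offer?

$111,556

E[u] = 0.9·√108900 + 0.1·√136900 = 0.9·330 + 0.1·370 = 334
CE = (334)² = 111556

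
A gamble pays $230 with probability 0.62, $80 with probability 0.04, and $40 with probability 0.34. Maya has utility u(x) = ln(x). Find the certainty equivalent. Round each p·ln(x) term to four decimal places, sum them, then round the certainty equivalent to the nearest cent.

$121.64

E[u] = 0.62·ln(230) + 0.04·ln(80) + 0.34·ln(40) = 3.3716 + 0.1753 + 1.2542 = 4.8011
CE = e^4.8011 ≈ 121.64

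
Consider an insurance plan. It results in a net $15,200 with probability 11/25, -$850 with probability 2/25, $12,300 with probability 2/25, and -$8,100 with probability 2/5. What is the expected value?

EV = 11/25 × 15200 + 2/25 × (-850) + 2/25 × 12300 + 2/5 × (-8100) = 6688 − 68 + 984 − 3240 = 4364

$4,364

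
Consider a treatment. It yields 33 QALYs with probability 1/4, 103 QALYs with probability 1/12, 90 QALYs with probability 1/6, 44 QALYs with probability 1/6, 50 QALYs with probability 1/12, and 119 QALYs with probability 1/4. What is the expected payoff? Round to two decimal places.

EV = 1/4 × 33 + 1/12 × 103 + 1/6 × 90 + 1/6 × 44 + 1/12 × 50 + 1/4 × 119 = 8.25 + 8.5833 + 15 + 7.3333 + 4.1667 + 29.75 = 73.0833

73.08 QALYs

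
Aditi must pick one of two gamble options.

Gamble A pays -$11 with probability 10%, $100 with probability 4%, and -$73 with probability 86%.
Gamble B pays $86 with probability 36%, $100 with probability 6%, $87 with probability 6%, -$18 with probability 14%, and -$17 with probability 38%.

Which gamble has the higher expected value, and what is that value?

Gamble A = 0.1 × (-11) + 0.04 × 100 + 0.86 × (-73) = -1.1 + 4 − 62.78 = -59.88
Gamble B = 0.36 × 86 + 0.06 × 100 + 0.06 × 87 + 0.14 × (-18) + 0.38 × (-17) = 30.96 + 6 + 5.22 − 2.52 − 6.46 = 33.2

Gamble B ($33.20)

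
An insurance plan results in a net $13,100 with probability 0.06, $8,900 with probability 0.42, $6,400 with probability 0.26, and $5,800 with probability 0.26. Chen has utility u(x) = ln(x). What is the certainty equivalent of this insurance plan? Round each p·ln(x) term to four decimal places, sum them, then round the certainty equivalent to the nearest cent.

E[u] = 0.06·ln(13100) + 0.42·ln(8900) + 0.26·ln(6400) + 0.26·ln(5800) = 0.5688 + 3.8194 + 2.2787 + 2.2531 = 8.9200
CE = e^8.9200 ≈ 7480.09

$7,480.09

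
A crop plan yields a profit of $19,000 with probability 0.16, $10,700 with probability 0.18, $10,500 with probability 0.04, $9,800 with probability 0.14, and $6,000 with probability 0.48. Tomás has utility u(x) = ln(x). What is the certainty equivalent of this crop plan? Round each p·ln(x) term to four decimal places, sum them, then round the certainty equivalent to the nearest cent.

$8,770.95

E[u] = 0.16·ln(19000) + 0.18·ln(10700) + 0.04·ln(10500) + 0.14·ln(9800) + 0.48·ln(6000) = 1.5764 + 1.6700 + 0.3704 + 1.2866 + 4.1758 = 9.0792
CE = e^9.0792 ≈ 8770.95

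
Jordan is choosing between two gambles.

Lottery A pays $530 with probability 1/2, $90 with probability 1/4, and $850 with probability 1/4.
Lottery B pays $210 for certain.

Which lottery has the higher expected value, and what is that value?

Lottery A = 1/2 × 530 + 1/4 × 90 + 1/4 × 850 = 265 + 22.5 + 212.5 = 500
Lottery B: 210 (certain)

Lottery A ($500)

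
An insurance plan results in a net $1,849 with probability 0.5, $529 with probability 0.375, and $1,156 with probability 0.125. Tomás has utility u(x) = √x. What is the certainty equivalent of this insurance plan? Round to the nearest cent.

$1,181.64

E[u] = 0.5·√1849 + 0.375·√529 + 0.125·√1156 = 0.5·43 + 0.375·23 + 0.125·34 = 34.375
CE = (34.375)² = 1181.640625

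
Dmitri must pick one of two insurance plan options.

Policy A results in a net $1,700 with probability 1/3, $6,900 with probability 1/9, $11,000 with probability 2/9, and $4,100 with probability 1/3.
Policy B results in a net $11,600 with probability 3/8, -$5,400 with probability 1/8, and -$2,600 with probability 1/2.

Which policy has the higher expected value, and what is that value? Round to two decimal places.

Policy A ($5,144.44)

Policy A = 1/3 × 1700 + 1/9 × 6900 + 2/9 × 11000 + 1/3 × 4100 = 566.6667 + 766.6667 + 2444.4444 + 1366.6667 = 5144.4444
Policy B = 3/8 × 11600 + 1/8 × (-5400) + 1/2 × (-2600) = 4350 − 675 − 1300 = 2375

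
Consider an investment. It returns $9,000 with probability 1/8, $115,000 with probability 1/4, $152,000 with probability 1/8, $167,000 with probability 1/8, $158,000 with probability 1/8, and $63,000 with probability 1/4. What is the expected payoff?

$105,250

EV = 1/8 × 9000 + 1/4 × 115000 + 1/8 × 152000 + 1/8 × 167000 + 1/8 × 158000 + 1/4 × 63000 = 1125 + 28750 + 19000 + 20875 + 19750 + 15750 = 105250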